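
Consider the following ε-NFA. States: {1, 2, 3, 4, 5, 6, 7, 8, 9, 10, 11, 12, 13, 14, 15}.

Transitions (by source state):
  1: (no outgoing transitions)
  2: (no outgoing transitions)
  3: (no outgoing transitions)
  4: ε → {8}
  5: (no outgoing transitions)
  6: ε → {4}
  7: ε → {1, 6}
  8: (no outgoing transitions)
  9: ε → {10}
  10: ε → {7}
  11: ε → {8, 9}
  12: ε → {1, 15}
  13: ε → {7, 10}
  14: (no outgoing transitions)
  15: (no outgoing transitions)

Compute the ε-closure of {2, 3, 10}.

{1, 2, 3, 4, 6, 7, 8, 10}

Start with {2, 3, 10}.
From 10 via ε: add 7.
From 7 via ε: add 1, 6.
From 6 via ε: add 4.
From 4 via ε: add 8.
No new states can be added; the closed set is {1, 2, 3, 4, 6, 7, 8, 10}.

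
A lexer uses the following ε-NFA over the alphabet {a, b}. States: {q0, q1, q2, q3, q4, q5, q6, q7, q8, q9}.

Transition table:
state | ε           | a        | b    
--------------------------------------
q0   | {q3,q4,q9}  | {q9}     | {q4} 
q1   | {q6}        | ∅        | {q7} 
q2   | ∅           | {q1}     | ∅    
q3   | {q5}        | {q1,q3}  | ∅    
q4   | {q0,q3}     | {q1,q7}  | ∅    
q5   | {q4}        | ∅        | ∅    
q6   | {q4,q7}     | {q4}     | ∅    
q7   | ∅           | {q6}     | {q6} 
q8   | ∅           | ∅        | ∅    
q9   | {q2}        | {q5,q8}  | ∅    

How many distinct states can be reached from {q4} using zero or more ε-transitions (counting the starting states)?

6

Start with {q4}.
From q4 via ε: add q0, q3.
From q0 via ε: add q9.
From q3 via ε: add q5.
From q9 via ε: add q2.
ε-closure = {q0, q2, q3, q4, q5, q9}, which has 6 states.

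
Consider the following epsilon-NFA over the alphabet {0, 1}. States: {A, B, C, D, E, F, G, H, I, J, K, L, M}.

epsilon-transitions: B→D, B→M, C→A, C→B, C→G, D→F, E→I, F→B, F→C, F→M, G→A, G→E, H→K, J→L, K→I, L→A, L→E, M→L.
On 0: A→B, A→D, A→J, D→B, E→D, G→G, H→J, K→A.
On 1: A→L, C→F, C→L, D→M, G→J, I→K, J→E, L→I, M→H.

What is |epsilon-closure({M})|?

Start with {M}.
From M via epsilon: add L.
From L via epsilon: add A, E.
From E via epsilon: add I.
epsilon-closure = {A, E, I, L, M}, which has 5 states.

5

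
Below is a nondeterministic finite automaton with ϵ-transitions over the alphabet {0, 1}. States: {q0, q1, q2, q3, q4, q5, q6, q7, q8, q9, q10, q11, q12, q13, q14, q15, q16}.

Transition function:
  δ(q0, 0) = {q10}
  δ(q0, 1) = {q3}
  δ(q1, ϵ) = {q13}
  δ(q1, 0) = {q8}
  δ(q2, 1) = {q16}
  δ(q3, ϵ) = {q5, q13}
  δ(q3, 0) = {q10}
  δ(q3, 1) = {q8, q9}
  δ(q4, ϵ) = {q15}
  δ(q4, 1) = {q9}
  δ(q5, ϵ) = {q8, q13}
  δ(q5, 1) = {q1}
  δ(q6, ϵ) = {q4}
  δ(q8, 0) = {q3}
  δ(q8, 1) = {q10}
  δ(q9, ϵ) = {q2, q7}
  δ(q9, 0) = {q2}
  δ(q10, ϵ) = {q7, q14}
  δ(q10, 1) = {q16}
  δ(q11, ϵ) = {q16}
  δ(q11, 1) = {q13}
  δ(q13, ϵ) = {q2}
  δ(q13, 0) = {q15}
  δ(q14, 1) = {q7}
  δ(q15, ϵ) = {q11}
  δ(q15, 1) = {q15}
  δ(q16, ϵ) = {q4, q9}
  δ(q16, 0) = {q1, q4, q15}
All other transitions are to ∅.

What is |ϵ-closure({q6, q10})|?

Start with {q6, q10}.
From q6 via ϵ: add q4.
From q10 via ϵ: add q7, q14.
From q4 via ϵ: add q15.
From q15 via ϵ: add q11.
From q11 via ϵ: add q16.
From q16 via ϵ: add q9.
From q9 via ϵ: add q2.
ϵ-closure = {q2, q4, q6, q7, q9, q10, q11, q14, q15, q16}, which has 10 states.

10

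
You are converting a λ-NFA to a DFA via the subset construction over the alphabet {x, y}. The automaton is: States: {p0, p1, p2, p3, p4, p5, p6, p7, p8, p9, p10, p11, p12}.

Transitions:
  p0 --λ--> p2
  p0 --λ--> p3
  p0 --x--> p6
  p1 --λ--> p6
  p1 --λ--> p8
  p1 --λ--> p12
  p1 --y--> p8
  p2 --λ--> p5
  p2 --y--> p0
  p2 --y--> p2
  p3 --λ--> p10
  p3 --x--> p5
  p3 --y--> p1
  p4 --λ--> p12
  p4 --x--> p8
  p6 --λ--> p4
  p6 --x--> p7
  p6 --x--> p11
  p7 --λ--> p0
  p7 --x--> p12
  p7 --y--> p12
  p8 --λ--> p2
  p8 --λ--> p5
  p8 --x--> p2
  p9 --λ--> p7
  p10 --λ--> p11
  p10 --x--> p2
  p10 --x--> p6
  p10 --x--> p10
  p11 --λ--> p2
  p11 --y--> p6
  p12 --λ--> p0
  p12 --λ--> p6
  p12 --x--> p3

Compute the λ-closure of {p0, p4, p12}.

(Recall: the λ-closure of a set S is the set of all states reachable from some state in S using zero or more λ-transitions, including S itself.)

{p0, p2, p3, p4, p5, p6, p10, p11, p12}

Start with {p0, p4, p12}.
From p0 via λ: add p2, p3.
From p12 via λ: add p6.
From p2 via λ: add p5.
From p3 via λ: add p10.
From p10 via λ: add p11.
No new states can be added; the closed set is {p0, p2, p3, p4, p5, p6, p10, p11, p12}.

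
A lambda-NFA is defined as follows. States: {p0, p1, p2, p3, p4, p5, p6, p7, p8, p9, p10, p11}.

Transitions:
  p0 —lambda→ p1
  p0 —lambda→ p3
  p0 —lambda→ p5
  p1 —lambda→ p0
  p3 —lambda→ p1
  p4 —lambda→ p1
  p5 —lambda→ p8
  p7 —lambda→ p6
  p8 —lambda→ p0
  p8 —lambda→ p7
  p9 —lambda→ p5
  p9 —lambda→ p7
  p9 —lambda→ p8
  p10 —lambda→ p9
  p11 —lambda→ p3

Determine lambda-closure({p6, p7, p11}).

{p0, p1, p3, p5, p6, p7, p8, p11}

Start with {p6, p7, p11}.
From p11 via lambda: add p3.
From p3 via lambda: add p1.
From p1 via lambda: add p0.
From p0 via lambda: add p5.
From p5 via lambda: add p8.
No new states can be added; the closed set is {p0, p1, p3, p5, p6, p7, p8, p11}.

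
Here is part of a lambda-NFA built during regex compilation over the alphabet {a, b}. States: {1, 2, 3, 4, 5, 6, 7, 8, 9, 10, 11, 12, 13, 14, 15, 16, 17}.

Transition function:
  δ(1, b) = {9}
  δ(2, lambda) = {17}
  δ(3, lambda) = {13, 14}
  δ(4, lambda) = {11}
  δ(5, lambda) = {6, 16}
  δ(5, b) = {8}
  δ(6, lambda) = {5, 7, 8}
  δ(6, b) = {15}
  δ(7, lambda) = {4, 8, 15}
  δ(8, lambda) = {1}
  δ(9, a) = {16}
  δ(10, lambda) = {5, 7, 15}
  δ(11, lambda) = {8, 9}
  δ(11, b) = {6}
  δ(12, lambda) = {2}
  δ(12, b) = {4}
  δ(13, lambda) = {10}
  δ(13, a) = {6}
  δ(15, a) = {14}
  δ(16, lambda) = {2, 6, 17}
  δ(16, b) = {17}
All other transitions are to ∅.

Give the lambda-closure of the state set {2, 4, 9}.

{1, 2, 4, 8, 9, 11, 17}

Start with {2, 4, 9}.
From 2 via lambda: add 17.
From 4 via lambda: add 11.
From 11 via lambda: add 8.
From 8 via lambda: add 1.
No new states can be added; the closed set is {1, 2, 4, 8, 9, 11, 17}.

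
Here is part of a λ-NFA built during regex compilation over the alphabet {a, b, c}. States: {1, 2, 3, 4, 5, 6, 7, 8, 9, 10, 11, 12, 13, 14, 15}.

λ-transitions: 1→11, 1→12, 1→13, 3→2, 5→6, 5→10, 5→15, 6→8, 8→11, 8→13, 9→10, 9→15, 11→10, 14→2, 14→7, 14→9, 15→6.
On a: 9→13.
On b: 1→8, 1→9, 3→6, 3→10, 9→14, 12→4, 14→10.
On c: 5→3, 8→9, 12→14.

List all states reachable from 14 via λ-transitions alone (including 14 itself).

Start with {14}.
From 14 via λ: add 2, 7, 9.
From 9 via λ: add 10, 15.
From 15 via λ: add 6.
From 6 via λ: add 8.
From 8 via λ: add 11, 13.
No new states can be added; the closed set is {2, 6, 7, 8, 9, 10, 11, 13, 14, 15}.

{2, 6, 7, 8, 9, 10, 11, 13, 14, 15}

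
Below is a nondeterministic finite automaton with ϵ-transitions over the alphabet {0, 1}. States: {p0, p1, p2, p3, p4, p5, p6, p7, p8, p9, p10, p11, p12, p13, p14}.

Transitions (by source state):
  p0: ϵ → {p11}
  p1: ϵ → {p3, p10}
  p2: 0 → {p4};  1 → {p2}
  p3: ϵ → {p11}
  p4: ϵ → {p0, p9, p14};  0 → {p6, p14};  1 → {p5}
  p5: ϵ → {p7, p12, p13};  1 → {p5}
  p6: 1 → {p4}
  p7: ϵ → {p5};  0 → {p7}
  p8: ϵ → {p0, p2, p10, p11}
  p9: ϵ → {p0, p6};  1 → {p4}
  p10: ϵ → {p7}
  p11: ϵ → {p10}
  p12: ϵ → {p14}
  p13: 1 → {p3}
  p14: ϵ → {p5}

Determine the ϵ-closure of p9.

Start with {p9}.
From p9 via ϵ: add p0, p6.
From p0 via ϵ: add p11.
From p11 via ϵ: add p10.
From p10 via ϵ: add p7.
From p7 via ϵ: add p5.
From p5 via ϵ: add p12, p13.
From p12 via ϵ: add p14.
No new states can be added; the closed set is {p0, p5, p6, p7, p9, p10, p11, p12, p13, p14}.

{p0, p5, p6, p7, p9, p10, p11, p12, p13, p14}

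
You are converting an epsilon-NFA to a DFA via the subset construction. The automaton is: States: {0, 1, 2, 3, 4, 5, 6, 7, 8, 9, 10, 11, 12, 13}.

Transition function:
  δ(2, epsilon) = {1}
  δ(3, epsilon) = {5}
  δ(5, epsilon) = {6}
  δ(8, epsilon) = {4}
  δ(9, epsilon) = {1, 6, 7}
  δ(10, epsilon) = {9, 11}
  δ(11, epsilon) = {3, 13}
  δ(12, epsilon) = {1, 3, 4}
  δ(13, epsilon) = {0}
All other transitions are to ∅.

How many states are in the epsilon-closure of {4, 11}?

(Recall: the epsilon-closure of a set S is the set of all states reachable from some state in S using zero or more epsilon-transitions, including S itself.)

Start with {4, 11}.
From 11 via epsilon: add 3, 13.
From 3 via epsilon: add 5.
From 13 via epsilon: add 0.
From 5 via epsilon: add 6.
epsilon-closure = {0, 3, 4, 5, 6, 11, 13}, which has 7 states.

7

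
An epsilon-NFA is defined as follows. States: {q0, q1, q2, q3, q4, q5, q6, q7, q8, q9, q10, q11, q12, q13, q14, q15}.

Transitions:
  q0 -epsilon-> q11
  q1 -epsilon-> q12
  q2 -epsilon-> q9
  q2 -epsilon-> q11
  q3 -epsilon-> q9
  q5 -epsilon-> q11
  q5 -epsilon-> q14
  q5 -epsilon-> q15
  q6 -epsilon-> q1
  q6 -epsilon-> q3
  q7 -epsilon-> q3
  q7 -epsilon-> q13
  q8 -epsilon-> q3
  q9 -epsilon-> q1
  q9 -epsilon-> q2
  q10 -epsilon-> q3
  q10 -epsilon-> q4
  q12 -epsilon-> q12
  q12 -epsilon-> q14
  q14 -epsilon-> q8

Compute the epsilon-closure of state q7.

{q1, q2, q3, q7, q8, q9, q11, q12, q13, q14}

Start with {q7}.
From q7 via epsilon: add q3, q13.
From q3 via epsilon: add q9.
From q9 via epsilon: add q1, q2.
From q1 via epsilon: add q12.
From q2 via epsilon: add q11.
From q12 via epsilon: add q14.
From q14 via epsilon: add q8.
No new states can be added; the closed set is {q1, q2, q3, q7, q8, q9, q11, q12, q13, q14}.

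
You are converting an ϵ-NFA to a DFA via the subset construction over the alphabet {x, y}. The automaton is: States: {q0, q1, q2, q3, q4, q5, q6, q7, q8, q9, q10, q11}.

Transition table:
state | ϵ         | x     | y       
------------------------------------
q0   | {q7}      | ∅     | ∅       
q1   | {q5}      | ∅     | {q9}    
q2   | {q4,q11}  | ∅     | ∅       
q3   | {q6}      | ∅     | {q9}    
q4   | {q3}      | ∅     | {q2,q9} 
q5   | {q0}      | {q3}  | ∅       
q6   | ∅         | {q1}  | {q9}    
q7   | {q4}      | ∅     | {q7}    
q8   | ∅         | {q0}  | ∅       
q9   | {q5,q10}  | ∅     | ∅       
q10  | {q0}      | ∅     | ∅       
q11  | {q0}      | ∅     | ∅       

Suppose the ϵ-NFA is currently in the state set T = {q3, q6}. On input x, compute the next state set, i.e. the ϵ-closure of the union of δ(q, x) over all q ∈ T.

q6 on x → {q1}.
No x-transition from q3.
Union after reading x: {q1}.
Now take the ϵ-closure:
From q1 via ϵ: add q5.
From q5 via ϵ: add q0.
From q0 via ϵ: add q7.
From q7 via ϵ: add q4.
From q4 via ϵ: add q3.
From q3 via ϵ: add q6.
No new states can be added; the closed set is {q0, q1, q3, q4, q5, q6, q7}.

{q0, q1, q3, q4, q5, q6, q7}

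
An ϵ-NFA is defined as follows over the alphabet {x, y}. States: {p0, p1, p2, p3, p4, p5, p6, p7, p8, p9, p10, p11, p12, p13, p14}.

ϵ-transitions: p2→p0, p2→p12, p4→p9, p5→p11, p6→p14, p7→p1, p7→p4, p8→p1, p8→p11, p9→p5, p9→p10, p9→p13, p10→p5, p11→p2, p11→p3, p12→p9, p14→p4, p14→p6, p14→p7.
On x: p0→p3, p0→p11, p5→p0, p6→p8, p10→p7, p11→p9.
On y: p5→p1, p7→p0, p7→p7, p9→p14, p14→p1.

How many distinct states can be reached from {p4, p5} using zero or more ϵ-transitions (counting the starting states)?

Start with {p4, p5}.
From p4 via ϵ: add p9.
From p5 via ϵ: add p11.
From p9 via ϵ: add p10, p13.
From p11 via ϵ: add p2, p3.
From p2 via ϵ: add p0, p12.
ϵ-closure = {p0, p2, p3, p4, p5, p9, p10, p11, p12, p13}, which has 10 states.

10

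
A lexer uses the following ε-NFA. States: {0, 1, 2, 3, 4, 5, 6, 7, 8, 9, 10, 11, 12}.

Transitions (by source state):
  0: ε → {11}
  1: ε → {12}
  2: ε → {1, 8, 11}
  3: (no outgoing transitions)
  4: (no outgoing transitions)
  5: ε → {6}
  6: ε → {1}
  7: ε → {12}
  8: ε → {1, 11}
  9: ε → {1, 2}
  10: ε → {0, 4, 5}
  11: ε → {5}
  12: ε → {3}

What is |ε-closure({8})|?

7

Start with {8}.
From 8 via ε: add 1, 11.
From 1 via ε: add 12.
From 11 via ε: add 5.
From 5 via ε: add 6.
From 12 via ε: add 3.
ε-closure = {1, 3, 5, 6, 8, 11, 12}, which has 7 states.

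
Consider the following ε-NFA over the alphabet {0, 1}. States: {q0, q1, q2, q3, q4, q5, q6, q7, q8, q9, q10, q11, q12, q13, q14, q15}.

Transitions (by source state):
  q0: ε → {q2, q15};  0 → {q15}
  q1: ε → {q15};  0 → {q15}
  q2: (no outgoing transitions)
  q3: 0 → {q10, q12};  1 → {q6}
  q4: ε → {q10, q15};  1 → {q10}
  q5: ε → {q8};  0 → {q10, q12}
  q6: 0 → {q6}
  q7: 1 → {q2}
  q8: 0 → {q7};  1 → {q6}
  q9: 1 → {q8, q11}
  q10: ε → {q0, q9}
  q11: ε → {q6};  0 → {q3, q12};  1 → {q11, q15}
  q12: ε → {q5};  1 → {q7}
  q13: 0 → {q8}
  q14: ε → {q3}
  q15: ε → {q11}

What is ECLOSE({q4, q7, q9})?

{q0, q2, q4, q6, q7, q9, q10, q11, q15}

Start with {q4, q7, q9}.
From q4 via ε: add q10, q15.
From q10 via ε: add q0.
From q15 via ε: add q11.
From q0 via ε: add q2.
From q11 via ε: add q6.
No new states can be added; the closed set is {q0, q2, q4, q6, q7, q9, q10, q11, q15}.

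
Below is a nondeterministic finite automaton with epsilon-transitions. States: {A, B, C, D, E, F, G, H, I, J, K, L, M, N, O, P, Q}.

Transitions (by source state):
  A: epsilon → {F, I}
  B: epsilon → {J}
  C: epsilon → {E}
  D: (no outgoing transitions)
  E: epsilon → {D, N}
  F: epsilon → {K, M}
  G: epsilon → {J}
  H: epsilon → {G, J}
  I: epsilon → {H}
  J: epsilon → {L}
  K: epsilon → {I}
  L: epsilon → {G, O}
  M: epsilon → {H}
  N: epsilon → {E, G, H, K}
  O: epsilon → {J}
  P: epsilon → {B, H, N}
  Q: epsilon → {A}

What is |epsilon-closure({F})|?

9

Start with {F}.
From F via epsilon: add K, M.
From K via epsilon: add I.
From M via epsilon: add H.
From H via epsilon: add G, J.
From J via epsilon: add L.
From L via epsilon: add O.
epsilon-closure = {F, G, H, I, J, K, L, M, O}, which has 9 states.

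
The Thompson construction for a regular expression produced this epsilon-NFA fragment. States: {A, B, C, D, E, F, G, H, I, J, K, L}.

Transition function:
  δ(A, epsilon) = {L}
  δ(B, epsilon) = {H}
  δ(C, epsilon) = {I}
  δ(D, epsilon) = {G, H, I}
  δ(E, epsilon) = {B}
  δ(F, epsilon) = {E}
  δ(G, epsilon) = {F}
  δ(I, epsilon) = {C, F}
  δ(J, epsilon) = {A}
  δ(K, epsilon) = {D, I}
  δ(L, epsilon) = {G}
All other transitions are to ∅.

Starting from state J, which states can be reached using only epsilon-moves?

Start with {J}.
From J via epsilon: add A.
From A via epsilon: add L.
From L via epsilon: add G.
From G via epsilon: add F.
From F via epsilon: add E.
From E via epsilon: add B.
From B via epsilon: add H.
No new states can be added; the closed set is {A, B, E, F, G, H, J, L}.

{A, B, E, F, G, H, J, L}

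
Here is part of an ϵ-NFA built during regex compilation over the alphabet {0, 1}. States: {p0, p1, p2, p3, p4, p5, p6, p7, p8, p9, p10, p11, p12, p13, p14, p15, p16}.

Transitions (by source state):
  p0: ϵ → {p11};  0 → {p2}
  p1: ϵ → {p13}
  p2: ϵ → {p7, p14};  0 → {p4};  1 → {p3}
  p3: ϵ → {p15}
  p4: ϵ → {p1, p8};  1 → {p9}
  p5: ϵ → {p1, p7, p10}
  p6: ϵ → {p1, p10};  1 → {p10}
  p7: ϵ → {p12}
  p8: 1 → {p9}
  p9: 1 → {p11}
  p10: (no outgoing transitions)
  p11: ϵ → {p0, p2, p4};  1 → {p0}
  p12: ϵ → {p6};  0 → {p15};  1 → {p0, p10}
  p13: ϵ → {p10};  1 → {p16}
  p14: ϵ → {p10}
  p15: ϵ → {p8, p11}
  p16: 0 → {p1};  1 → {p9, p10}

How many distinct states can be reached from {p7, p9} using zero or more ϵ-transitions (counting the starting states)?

7

Start with {p7, p9}.
From p7 via ϵ: add p12.
From p12 via ϵ: add p6.
From p6 via ϵ: add p1, p10.
From p1 via ϵ: add p13.
ϵ-closure = {p1, p6, p7, p9, p10, p12, p13}, which has 7 states.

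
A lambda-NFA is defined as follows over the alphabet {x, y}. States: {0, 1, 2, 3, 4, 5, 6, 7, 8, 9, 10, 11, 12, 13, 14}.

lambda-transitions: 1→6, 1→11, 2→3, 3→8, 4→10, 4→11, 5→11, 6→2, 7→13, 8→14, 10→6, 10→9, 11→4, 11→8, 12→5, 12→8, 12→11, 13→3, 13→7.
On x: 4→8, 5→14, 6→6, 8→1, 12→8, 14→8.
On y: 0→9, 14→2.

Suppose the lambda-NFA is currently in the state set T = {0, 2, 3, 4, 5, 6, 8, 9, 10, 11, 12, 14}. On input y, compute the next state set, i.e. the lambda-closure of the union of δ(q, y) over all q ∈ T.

0 on y → {9}.
14 on y → {2}.
No y-transition from 2, 3, 4, 5, 6, 8, 9, 10, 11, 12.
Union after reading y: {2, 9}.
Now take the lambda-closure:
From 2 via lambda: add 3.
From 3 via lambda: add 8.
From 8 via lambda: add 14.
No new states can be added; the closed set is {2, 3, 8, 9, 14}.

{2, 3, 8, 9, 14}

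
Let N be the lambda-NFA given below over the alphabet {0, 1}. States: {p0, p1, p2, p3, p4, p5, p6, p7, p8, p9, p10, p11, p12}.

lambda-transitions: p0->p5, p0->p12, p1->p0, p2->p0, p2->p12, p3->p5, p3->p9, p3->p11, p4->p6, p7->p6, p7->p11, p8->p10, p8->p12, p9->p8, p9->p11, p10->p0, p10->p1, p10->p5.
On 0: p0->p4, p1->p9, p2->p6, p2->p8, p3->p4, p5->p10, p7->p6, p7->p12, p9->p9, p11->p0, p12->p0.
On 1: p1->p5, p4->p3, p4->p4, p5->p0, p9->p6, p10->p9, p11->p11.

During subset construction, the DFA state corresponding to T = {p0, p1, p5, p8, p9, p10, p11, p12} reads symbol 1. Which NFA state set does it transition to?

{p0, p1, p5, p6, p8, p9, p10, p11, p12}

p1 on 1 → {p5}.
p5 on 1 → {p0}.
p9 on 1 → {p6}.
p10 on 1 → {p9}.
p11 on 1 → {p11}.
No 1-transition from p0, p8, p12.
Union after reading 1: {p0, p5, p6, p9, p11}.
Now take the lambda-closure:
From p0 via lambda: add p12.
From p9 via lambda: add p8.
From p8 via lambda: add p10.
From p10 via lambda: add p1.
No new states can be added; the closed set is {p0, p1, p5, p6, p8, p9, p10, p11, p12}.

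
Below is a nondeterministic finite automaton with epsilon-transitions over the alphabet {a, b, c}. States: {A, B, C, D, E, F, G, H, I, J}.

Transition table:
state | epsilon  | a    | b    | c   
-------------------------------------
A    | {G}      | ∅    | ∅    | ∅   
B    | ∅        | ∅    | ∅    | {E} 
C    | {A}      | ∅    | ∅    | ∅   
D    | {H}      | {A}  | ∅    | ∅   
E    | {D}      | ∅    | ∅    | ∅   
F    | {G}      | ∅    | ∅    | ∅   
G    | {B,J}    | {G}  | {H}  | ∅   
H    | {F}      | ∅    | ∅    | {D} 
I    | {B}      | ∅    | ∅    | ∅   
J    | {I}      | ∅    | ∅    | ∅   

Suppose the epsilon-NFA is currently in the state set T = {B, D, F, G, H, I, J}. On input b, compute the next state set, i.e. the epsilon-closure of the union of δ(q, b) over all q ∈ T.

G on b → {H}.
No b-transition from B, D, F, H, I, J.
Union after reading b: {H}.
Now take the epsilon-closure:
From H via epsilon: add F.
From F via epsilon: add G.
From G via epsilon: add B, J.
From J via epsilon: add I.
No new states can be added; the closed set is {B, F, G, H, I, J}.

{B, F, G, H, I, J}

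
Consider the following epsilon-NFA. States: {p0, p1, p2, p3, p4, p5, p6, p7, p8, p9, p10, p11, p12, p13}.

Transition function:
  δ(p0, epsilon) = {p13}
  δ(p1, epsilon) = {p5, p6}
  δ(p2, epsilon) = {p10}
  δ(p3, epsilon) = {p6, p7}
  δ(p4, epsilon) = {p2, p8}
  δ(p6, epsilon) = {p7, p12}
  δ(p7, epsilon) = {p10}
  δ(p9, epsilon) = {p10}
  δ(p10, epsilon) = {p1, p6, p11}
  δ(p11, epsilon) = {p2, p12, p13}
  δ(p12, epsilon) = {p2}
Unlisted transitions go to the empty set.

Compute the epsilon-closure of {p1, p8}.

Start with {p1, p8}.
From p1 via epsilon: add p5, p6.
From p6 via epsilon: add p7, p12.
From p7 via epsilon: add p10.
From p12 via epsilon: add p2.
From p10 via epsilon: add p11.
From p11 via epsilon: add p13.
No new states can be added; the closed set is {p1, p2, p5, p6, p7, p8, p10, p11, p12, p13}.

{p1, p2, p5, p6, p7, p8, p10, p11, p12, p13}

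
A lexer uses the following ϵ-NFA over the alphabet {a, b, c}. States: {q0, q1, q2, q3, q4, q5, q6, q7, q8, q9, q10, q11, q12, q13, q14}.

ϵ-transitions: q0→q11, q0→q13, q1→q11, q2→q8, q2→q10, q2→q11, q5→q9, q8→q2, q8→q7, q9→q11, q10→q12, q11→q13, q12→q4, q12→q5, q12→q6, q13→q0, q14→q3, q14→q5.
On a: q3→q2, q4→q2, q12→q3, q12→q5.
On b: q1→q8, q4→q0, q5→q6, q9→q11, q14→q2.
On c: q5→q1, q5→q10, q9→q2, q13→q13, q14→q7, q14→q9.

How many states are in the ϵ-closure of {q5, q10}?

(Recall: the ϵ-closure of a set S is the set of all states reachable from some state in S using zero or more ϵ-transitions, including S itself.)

Start with {q5, q10}.
From q5 via ϵ: add q9.
From q10 via ϵ: add q12.
From q9 via ϵ: add q11.
From q12 via ϵ: add q4, q6.
From q11 via ϵ: add q13.
From q13 via ϵ: add q0.
ϵ-closure = {q0, q4, q5, q6, q9, q10, q11, q12, q13}, which has 9 states.

9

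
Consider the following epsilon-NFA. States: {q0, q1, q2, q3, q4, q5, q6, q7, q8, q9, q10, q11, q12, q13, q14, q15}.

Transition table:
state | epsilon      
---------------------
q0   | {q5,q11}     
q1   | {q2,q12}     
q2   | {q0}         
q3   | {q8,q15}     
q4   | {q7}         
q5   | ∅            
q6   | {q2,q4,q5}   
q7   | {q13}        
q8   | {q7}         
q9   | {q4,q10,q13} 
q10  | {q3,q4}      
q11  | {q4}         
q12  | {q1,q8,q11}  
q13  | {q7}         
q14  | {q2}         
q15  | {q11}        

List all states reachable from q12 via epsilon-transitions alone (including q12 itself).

{q0, q1, q2, q4, q5, q7, q8, q11, q12, q13}

Start with {q12}.
From q12 via epsilon: add q1, q8, q11.
From q1 via epsilon: add q2.
From q8 via epsilon: add q7.
From q11 via epsilon: add q4.
From q2 via epsilon: add q0.
From q7 via epsilon: add q13.
From q0 via epsilon: add q5.
No new states can be added; the closed set is {q0, q1, q2, q4, q5, q7, q8, q11, q12, q13}.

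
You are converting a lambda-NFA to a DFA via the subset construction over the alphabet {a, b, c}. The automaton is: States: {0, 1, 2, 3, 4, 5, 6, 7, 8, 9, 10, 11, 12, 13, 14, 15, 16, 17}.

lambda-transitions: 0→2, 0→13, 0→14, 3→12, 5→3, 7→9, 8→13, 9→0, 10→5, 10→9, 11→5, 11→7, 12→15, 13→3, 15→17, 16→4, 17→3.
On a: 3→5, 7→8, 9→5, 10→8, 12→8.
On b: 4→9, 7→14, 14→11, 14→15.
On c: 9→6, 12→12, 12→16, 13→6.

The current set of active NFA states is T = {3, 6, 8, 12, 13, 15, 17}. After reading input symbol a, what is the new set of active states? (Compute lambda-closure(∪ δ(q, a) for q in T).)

3 on a → {5}.
12 on a → {8}.
No a-transition from 6, 8, 13, 15, 17.
Union after reading a: {5, 8}.
Now take the lambda-closure:
From 5 via lambda: add 3.
From 8 via lambda: add 13.
From 3 via lambda: add 12.
From 12 via lambda: add 15.
From 15 via lambda: add 17.
No new states can be added; the closed set is {3, 5, 8, 12, 13, 15, 17}.

{3, 5, 8, 12, 13, 15, 17}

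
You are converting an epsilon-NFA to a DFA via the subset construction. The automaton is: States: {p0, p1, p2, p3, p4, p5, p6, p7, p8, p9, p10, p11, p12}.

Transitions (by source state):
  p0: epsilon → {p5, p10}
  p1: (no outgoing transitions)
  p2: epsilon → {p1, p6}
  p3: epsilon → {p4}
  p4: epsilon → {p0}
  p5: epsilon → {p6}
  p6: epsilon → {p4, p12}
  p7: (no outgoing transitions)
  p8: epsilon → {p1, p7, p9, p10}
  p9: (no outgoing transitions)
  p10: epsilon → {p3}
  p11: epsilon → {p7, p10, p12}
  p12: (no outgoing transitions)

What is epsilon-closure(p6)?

{p0, p3, p4, p5, p6, p10, p12}

Start with {p6}.
From p6 via epsilon: add p4, p12.
From p4 via epsilon: add p0.
From p0 via epsilon: add p5, p10.
From p10 via epsilon: add p3.
No new states can be added; the closed set is {p0, p3, p4, p5, p6, p10, p12}.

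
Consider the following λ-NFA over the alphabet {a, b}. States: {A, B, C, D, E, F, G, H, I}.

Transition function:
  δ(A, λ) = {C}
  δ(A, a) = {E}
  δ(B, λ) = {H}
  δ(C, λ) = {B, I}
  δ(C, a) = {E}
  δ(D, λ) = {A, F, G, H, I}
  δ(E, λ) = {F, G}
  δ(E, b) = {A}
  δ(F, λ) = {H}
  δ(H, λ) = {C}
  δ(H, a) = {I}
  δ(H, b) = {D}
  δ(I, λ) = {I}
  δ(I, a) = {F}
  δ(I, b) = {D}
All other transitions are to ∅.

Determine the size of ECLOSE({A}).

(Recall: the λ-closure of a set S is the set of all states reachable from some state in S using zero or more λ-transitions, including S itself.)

5

Start with {A}.
From A via λ: add C.
From C via λ: add B, I.
From B via λ: add H.
λ-closure = {A, B, C, H, I}, which has 5 states.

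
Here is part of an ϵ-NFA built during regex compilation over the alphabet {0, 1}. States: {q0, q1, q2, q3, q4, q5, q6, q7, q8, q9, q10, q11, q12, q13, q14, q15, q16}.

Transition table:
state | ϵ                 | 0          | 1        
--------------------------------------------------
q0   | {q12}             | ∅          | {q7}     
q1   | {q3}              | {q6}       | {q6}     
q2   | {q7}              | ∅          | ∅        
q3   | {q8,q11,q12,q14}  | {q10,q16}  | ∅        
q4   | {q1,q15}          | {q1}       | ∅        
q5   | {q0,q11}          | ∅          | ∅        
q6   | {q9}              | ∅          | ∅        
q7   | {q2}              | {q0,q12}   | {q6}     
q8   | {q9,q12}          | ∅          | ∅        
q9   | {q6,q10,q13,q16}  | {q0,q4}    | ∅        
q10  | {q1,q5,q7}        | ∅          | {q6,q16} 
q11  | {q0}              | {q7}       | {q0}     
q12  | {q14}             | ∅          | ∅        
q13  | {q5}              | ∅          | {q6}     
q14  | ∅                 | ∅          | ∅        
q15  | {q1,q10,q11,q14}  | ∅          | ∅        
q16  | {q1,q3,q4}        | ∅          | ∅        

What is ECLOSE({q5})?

Start with {q5}.
From q5 via ϵ: add q0, q11.
From q0 via ϵ: add q12.
From q12 via ϵ: add q14.
No new states can be added; the closed set is {q0, q5, q11, q12, q14}.

{q0, q5, q11, q12, q14}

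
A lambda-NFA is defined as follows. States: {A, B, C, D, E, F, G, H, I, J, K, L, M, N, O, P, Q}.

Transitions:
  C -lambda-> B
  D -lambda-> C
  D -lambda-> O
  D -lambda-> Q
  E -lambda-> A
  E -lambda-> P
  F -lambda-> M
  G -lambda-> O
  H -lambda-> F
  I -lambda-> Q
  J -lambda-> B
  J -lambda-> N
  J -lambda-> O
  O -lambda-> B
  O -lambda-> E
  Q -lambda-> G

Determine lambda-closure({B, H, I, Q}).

{A, B, E, F, G, H, I, M, O, P, Q}

Start with {B, H, I, Q}.
From H via lambda: add F.
From Q via lambda: add G.
From F via lambda: add M.
From G via lambda: add O.
From O via lambda: add E.
From E via lambda: add A, P.
No new states can be added; the closed set is {A, B, E, F, G, H, I, M, O, P, Q}.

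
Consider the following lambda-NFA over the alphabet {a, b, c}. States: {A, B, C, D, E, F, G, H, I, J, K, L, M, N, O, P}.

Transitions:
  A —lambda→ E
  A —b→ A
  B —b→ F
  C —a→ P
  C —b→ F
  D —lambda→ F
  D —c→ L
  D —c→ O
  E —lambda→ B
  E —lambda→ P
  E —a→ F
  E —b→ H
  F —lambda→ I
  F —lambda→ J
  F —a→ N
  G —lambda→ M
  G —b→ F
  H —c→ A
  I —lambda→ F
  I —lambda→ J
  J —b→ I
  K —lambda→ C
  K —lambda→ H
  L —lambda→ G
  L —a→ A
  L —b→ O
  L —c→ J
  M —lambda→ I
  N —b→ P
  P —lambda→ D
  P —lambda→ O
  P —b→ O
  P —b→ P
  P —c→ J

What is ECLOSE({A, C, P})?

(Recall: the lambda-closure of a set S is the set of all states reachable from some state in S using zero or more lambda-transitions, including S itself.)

Start with {A, C, P}.
From A via lambda: add E.
From P via lambda: add D, O.
From D via lambda: add F.
From E via lambda: add B.
From F via lambda: add I, J.
No new states can be added; the closed set is {A, B, C, D, E, F, I, J, O, P}.

{A, B, C, D, E, F, I, J, O, P}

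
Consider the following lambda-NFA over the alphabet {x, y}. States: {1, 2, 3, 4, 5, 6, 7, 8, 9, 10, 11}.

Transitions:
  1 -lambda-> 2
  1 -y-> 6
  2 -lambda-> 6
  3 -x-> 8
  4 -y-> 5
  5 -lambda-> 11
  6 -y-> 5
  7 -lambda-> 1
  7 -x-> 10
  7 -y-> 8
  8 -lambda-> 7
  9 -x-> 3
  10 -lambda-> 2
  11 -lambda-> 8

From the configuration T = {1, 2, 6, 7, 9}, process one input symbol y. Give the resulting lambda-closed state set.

1 on y → {6}.
6 on y → {5}.
7 on y → {8}.
No y-transition from 2, 9.
Union after reading y: {5, 6, 8}.
Now take the lambda-closure:
From 5 via lambda: add 11.
From 8 via lambda: add 7.
From 7 via lambda: add 1.
From 1 via lambda: add 2.
No new states can be added; the closed set is {1, 2, 5, 6, 7, 8, 11}.

{1, 2, 5, 6, 7, 8, 11}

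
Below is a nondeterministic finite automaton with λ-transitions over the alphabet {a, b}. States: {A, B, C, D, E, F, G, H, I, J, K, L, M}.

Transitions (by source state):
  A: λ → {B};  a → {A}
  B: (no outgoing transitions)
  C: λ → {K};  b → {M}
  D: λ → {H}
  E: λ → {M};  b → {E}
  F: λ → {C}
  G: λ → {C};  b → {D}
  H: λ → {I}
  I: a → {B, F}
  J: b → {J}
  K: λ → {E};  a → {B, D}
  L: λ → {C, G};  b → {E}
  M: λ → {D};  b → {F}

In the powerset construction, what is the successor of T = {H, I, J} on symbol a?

I on a → {B, F}.
No a-transition from H, J.
Union after reading a: {B, F}.
Now take the λ-closure:
From F via λ: add C.
From C via λ: add K.
From K via λ: add E.
From E via λ: add M.
From M via λ: add D.
From D via λ: add H.
From H via λ: add I.
No new states can be added; the closed set is {B, C, D, E, F, H, I, K, M}.

{B, C, D, E, F, H, I, K, M}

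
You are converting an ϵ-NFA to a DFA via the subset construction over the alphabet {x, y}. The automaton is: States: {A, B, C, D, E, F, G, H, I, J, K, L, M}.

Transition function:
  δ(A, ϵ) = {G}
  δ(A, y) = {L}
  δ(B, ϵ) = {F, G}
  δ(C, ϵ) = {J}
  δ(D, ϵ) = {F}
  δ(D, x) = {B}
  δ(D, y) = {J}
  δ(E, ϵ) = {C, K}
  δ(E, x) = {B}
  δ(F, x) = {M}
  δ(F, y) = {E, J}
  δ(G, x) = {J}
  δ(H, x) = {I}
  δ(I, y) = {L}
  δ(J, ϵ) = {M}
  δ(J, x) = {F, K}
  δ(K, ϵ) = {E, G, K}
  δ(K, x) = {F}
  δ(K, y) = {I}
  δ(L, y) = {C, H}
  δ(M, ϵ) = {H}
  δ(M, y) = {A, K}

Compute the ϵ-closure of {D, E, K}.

Start with {D, E, K}.
From D via ϵ: add F.
From E via ϵ: add C.
From K via ϵ: add G.
From C via ϵ: add J.
From J via ϵ: add M.
From M via ϵ: add H.
No new states can be added; the closed set is {C, D, E, F, G, H, J, K, M}.

{C, D, E, F, G, H, J, K, M}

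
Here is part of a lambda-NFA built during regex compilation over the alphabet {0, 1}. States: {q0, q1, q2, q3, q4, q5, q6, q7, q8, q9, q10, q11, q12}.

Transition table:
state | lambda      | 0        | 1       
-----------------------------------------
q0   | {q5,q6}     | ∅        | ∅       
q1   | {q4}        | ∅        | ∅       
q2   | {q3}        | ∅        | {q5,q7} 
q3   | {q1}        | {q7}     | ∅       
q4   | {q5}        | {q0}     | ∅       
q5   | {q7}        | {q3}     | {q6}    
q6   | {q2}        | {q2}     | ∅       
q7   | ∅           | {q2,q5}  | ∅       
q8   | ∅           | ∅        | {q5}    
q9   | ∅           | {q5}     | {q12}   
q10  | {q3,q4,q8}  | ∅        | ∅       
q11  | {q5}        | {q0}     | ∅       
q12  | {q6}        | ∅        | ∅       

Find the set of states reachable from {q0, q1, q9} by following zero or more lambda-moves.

{q0, q1, q2, q3, q4, q5, q6, q7, q9}

Start with {q0, q1, q9}.
From q0 via lambda: add q5, q6.
From q1 via lambda: add q4.
From q5 via lambda: add q7.
From q6 via lambda: add q2.
From q2 via lambda: add q3.
No new states can be added; the closed set is {q0, q1, q2, q3, q4, q5, q6, q7, q9}.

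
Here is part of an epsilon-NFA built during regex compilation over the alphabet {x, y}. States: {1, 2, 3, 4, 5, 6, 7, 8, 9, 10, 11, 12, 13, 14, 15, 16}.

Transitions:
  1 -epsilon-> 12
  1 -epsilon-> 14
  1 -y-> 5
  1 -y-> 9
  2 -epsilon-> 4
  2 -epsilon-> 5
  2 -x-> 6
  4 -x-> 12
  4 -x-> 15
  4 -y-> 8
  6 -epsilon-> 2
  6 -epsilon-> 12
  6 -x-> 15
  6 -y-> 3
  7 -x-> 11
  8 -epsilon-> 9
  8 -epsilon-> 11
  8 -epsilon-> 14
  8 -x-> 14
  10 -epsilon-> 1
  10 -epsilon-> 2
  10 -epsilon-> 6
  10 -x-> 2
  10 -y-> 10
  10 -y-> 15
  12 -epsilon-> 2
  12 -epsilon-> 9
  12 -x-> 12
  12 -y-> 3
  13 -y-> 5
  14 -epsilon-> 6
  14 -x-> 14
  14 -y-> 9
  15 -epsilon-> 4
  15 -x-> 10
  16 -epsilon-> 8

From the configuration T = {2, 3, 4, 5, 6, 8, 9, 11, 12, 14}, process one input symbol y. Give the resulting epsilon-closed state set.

{2, 3, 4, 5, 6, 8, 9, 11, 12, 14}

4 on y → {8}.
6 on y → {3}.
12 on y → {3}.
14 on y → {9}.
No y-transition from 2, 3, 5, 8, 9, 11.
Union after reading y: {3, 8, 9}.
Now take the epsilon-closure:
From 8 via epsilon: add 11, 14.
From 14 via epsilon: add 6.
From 6 via epsilon: add 2, 12.
From 2 via epsilon: add 4, 5.
No new states can be added; the closed set is {2, 3, 4, 5, 6, 8, 9, 11, 12, 14}.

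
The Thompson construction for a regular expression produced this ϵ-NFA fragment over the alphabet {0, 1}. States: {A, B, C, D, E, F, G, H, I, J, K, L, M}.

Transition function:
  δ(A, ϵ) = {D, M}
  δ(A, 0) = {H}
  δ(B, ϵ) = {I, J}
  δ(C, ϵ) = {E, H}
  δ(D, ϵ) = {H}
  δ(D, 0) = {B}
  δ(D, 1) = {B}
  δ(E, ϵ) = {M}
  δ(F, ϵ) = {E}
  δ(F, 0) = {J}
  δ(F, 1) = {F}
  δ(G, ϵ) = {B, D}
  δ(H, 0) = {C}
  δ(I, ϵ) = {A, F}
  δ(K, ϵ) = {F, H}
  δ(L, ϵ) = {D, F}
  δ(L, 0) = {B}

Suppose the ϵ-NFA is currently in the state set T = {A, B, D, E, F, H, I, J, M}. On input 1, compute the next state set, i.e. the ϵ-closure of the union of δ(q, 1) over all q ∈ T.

D on 1 → {B}.
F on 1 → {F}.
No 1-transition from A, B, E, H, I, J, M.
Union after reading 1: {B, F}.
Now take the ϵ-closure:
From B via ϵ: add I, J.
From F via ϵ: add E.
From E via ϵ: add M.
From I via ϵ: add A.
From A via ϵ: add D.
From D via ϵ: add H.
No new states can be added; the closed set is {A, B, D, E, F, H, I, J, M}.

{A, B, D, E, F, H, I, J, M}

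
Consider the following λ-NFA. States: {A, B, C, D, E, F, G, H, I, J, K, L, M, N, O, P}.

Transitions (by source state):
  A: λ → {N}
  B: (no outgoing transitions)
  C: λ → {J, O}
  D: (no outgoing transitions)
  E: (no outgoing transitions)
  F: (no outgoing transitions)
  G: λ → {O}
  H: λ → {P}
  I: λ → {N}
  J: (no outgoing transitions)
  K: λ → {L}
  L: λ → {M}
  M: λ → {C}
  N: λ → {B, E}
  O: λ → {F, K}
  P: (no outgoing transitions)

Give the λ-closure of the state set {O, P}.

Start with {O, P}.
From O via λ: add F, K.
From K via λ: add L.
From L via λ: add M.
From M via λ: add C.
From C via λ: add J.
No new states can be added; the closed set is {C, F, J, K, L, M, O, P}.

{C, F, J, K, L, M, O, P}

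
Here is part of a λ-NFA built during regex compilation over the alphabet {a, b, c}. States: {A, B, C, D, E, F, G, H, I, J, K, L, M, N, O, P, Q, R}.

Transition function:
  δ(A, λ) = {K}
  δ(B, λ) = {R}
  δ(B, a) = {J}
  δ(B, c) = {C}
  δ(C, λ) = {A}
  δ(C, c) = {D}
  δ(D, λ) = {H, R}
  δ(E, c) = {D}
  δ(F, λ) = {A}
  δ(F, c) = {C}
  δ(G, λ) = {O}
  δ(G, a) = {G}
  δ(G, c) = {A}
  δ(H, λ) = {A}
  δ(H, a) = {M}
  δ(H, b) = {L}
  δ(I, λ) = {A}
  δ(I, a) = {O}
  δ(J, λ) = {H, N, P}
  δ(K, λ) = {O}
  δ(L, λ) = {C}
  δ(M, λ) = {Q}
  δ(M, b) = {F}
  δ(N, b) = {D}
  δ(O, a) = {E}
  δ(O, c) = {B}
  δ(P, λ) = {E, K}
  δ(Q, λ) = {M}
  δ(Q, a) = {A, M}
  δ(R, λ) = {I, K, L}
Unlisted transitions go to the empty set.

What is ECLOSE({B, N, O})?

{A, B, C, I, K, L, N, O, R}

Start with {B, N, O}.
From B via λ: add R.
From R via λ: add I, K, L.
From I via λ: add A.
From L via λ: add C.
No new states can be added; the closed set is {A, B, C, I, K, L, N, O, R}.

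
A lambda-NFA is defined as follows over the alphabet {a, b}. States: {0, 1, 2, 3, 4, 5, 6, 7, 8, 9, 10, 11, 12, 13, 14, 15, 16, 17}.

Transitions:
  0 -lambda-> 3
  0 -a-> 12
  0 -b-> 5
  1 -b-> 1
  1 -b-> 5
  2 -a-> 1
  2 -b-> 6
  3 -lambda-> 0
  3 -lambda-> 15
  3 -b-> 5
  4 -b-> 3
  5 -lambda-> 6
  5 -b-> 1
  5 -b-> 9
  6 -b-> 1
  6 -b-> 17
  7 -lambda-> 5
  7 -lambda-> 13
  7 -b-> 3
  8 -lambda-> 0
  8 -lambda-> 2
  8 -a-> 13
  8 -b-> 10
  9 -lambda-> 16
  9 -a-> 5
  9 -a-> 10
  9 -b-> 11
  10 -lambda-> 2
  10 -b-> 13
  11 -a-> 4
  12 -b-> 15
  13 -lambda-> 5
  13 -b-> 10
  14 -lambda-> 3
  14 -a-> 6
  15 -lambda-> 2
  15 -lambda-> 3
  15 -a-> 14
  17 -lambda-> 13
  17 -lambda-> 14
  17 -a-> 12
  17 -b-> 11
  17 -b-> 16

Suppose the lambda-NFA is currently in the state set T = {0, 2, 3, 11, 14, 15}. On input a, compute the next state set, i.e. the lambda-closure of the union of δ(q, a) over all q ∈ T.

{0, 1, 2, 3, 4, 6, 12, 14, 15}

0 on a → {12}.
2 on a → {1}.
11 on a → {4}.
14 on a → {6}.
15 on a → {14}.
No a-transition from 3.
Union after reading a: {1, 4, 6, 12, 14}.
Now take the lambda-closure:
From 14 via lambda: add 3.
From 3 via lambda: add 0, 15.
From 15 via lambda: add 2.
No new states can be added; the closed set is {0, 1, 2, 3, 4, 6, 12, 14, 15}.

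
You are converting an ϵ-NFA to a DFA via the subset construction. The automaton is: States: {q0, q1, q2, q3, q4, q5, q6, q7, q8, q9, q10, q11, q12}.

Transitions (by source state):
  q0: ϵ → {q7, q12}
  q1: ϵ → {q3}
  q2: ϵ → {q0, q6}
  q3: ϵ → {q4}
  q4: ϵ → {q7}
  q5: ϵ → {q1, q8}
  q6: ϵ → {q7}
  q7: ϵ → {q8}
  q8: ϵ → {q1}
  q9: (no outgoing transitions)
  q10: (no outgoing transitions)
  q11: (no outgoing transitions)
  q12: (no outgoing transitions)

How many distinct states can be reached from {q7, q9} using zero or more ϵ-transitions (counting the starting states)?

Start with {q7, q9}.
From q7 via ϵ: add q8.
From q8 via ϵ: add q1.
From q1 via ϵ: add q3.
From q3 via ϵ: add q4.
ϵ-closure = {q1, q3, q4, q7, q8, q9}, which has 6 states.

6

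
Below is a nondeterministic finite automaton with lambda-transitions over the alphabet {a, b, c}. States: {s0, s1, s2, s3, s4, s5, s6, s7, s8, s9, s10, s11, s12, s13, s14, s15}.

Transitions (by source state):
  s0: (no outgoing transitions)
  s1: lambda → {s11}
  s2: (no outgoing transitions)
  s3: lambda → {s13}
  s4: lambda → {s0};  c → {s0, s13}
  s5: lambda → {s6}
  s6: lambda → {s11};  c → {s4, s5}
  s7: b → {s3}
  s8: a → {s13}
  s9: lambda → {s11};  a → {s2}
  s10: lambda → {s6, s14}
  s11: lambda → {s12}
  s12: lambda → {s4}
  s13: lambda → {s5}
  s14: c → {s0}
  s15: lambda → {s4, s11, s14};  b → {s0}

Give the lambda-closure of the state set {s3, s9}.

Start with {s3, s9}.
From s3 via lambda: add s13.
From s9 via lambda: add s11.
From s11 via lambda: add s12.
From s13 via lambda: add s5.
From s5 via lambda: add s6.
From s12 via lambda: add s4.
From s4 via lambda: add s0.
No new states can be added; the closed set is {s0, s3, s4, s5, s6, s9, s11, s12, s13}.

{s0, s3, s4, s5, s6, s9, s11, s12, s13}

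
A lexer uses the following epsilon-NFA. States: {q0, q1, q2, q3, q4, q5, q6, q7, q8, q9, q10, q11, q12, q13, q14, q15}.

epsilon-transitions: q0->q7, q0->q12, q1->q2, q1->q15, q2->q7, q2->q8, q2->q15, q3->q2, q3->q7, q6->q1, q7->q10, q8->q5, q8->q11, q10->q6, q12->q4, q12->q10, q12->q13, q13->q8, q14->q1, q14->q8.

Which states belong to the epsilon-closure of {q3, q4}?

Start with {q3, q4}.
From q3 via epsilon: add q2, q7.
From q2 via epsilon: add q8, q15.
From q7 via epsilon: add q10.
From q8 via epsilon: add q5, q11.
From q10 via epsilon: add q6.
From q6 via epsilon: add q1.
No new states can be added; the closed set is {q1, q2, q3, q4, q5, q6, q7, q8, q10, q11, q15}.

{q1, q2, q3, q4, q5, q6, q7, q8, q10, q11, q15}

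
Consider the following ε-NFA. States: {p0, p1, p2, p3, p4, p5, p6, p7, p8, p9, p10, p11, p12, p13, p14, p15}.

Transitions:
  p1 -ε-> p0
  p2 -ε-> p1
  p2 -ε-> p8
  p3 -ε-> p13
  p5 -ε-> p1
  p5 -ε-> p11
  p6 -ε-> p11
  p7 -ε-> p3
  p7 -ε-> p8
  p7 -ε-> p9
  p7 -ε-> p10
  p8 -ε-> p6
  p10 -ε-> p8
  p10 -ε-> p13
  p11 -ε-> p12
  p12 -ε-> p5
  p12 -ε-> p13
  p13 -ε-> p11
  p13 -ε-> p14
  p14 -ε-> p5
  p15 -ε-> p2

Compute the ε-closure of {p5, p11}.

Start with {p5, p11}.
From p5 via ε: add p1.
From p11 via ε: add p12.
From p1 via ε: add p0.
From p12 via ε: add p13.
From p13 via ε: add p14.
No new states can be added; the closed set is {p0, p1, p5, p11, p12, p13, p14}.

{p0, p1, p5, p11, p12, p13, p14}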